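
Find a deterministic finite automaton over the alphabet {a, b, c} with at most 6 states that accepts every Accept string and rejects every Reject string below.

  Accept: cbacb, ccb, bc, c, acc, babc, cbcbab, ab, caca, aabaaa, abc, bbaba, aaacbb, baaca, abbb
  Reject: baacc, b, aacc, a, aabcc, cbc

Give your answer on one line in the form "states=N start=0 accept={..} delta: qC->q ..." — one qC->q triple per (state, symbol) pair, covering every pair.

states=4 start=0 accept={2,3} delta: 0a->1 0b->0 0c->2 1a->2 1b->2 1c->0 2a->2 2b->3 2c->3 3a->2 3b->2 3c->1

State merging on the prefix tree: take the shortest (then alphabetical) example prefix whose next move is undefined and point that move at state 0, else 1, else 2, ...; a target is out if some Accept/Reject pair would then sit in one state with the same input left (inseparable). If every existing state is out, open a new one.
a: 0a undefined. 0a->0: no, acc/aacc meet in 0 with "cc" left. Open state 1: 0a->1.
b: 0b undefined. 0b->0: ok.
c: 0c undefined. 0c->0: no, ccb/b meet in 0. 0c->1: no, bc/a meet in 1. Open state 2: 0c->2.
aa: 1a undefined. 1a->0: no, aabaaa/a meet in 1. 1a->1: no, acc/baacc meet in 1 with "cc" left. 1a->2: ok.
ab: 1b undefined. 1b->0: no, ab/b meet in 0. 1b->1: no, ab/a meet in 1. 1b->2: ok.
ac: 1c undefined. 1c->0: ok.
ca: 2a undefined. 2a->0: no, caca/b meet in 0. 2a->1: no, caca/a meet in 1. 2a->2: ok.
cb: 2b undefined. 2b->0: no, cbacb/b meet in 0. 2b->1: no, bc/aabcc meet in 2. 2b->2: no, babc/cbc meet in 2 with "c" left. Open state 3: 2b->3.
cc: 2c undefined. 2c->0: no, ccb/b meet in 0. 2c->1: no, babc/a meet in 1. 2c->2: no, bc/baacc meet in 2. 2c->3: ok.
cba: 3a undefined. 3a->0: no, caca/b meet in 0. 3a->1: no, cbacb/b meet in 0. 3a->2: ok.
cbc: 3c undefined. 3c->0: no, bc/aabcc meet in 2. 3c->1: ok.
ccb: 3b undefined. 3b->0: no, cbacb/b meet in 0. 3b->1: no, cbacb/baacc meet in 1. 3b->2: ok.
All examples now run through 4 states with every (state, symbol) defined. Accept strings end in {2,3}, Reject strings end in {0,1}; accept={2,3}.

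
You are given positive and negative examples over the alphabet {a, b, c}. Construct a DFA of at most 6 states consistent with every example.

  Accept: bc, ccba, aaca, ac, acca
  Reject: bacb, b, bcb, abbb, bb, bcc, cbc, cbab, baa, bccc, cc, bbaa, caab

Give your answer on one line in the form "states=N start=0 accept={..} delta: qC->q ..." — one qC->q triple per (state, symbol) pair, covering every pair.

states=3 start=0 accept={1} delta: 0a->0 0b->0 0c->1 1a->1 1b->2 1c->2 2a->1 2b->1 2c->0

Grow the machine one transition at a time. Run the examples from 0; the earliest place one falls off (shortest prefix, ties alphabetical) gets sent to the lowest-numbered state that keeps every Accept/Reject pair distinguishable — a pair clashes when both reach the same state with identical unread suffix — and to a fresh state only if none does.
a: 0a undefined. 0a->0: ok.
b: 0b undefined. 0b->0: ok.
c: 0c undefined. 0c->0: no, bc/bacb meet in 0. Open state 1: 0c->1.
ca: 1a undefined. 1a->0: no, aaca/b meet in 0. 1a->1: ok.
cb: 1b undefined. 1b->0: no, bc/cbc meet in 1. 1b->1: no, bc/bacb meet in 1. Open state 2: 1b->2.
cc: 1c undefined. 1c->0: no, bc/bccc meet in 1. 1c->1: no, bc/bcc meet in 1. 1c->2: ok.
cba: 2a undefined. 2a->0: no, acca/b meet in 0. 2a->1: ok.
cbc: 2c undefined. 2c->0: ok.
ccb: 2b undefined. 2b->0: no, ccba/b meet in 0. 2b->1: ok.
All examples now run through 3 states with every (state, symbol) defined. Accept strings end in {1}, Reject strings end in {0,2}; accept={1}.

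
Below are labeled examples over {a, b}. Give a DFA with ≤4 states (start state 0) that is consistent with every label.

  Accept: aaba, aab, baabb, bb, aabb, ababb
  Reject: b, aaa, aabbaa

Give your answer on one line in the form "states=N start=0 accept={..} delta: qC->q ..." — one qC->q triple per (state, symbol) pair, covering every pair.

Fold the examples into a partial DFA from state 0: repeatedly fix the first undefined (state, symbol) met by the shortest-then-alphabetical prefix, trying targets in increasing order and rejecting any under which an Accept and a Reject string meet in one state with the same remainder; add a state when all current targets are rejected. Accepting states are where Accept strings end.
a: 0a undefined. 0a->0: no, aab/b meet in 0 with "b" left. Open state 1: 0a->1.
b: 0b undefined. 0b->0: no, bb/b meet in 0. 0b->1: ok.
aa: 1a undefined. 1a->0: no, aab/b meet in 1. 1a->1: ok.
ab: 1b undefined. 1b->0: no, aaba/b meet in 1. 1b->1: no, aaba/b meet in 1. Open state 2: 1b->2.
aba: 2a undefined. 2a->0: ok.
aabb: 2b undefined. 2b->0: ok.
All examples now run through 3 states with every (state, symbol) defined. Accept strings end in {0,2}, Reject strings end in {1}; accept={0,2}.

states=3 start=0 accept={0,2} delta: 0a->1 0b->1 1a->1 1b->2 2a->0 2b->0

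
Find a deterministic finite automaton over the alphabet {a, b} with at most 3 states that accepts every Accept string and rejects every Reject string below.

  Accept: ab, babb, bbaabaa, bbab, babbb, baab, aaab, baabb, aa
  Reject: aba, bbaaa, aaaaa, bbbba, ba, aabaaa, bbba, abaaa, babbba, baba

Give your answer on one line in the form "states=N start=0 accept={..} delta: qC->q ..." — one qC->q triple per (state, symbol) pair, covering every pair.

states=2 start=0 accept={0} delta: 0a->1 0b->0 1a->0 1b->0

Grow the machine one transition at a time. Run the examples from 0; the earliest place one falls off (shortest prefix, ties alphabetical) gets sent to the lowest-numbered state that keeps every Accept/Reject pair distinguishable — a pair clashes when both reach the same state with identical unread suffix — and to a fresh state only if none does.
a: 0a undefined. 0a->0: no, aa/aaaaa meet in 0. Open state 1: 0a->1.
b: 0b undefined. 0b->0: ok.
aa: 1a undefined. 1a->0: ok.
ab: 1b undefined. 1b->0: ok.
All examples now run through 2 states with every (state, symbol) defined. Accept strings end in {0}, Reject strings end in {1}; accept={0}.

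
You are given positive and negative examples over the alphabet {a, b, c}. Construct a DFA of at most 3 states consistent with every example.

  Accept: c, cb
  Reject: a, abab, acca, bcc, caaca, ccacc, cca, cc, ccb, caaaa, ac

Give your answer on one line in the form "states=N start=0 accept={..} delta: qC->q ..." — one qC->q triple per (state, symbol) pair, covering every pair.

State merging on the prefix tree: take the shortest (then alphabetical) example prefix whose next move is undefined and point that move at state 0, else 1, else 2, ...; a target is out if some Accept/Reject pair would then sit in one state with the same input left (inseparable). If every existing state is out, open a new one.
a: 0a undefined. 0a->0: no, c/ac meet in 0 with "c" left. Open state 1: 0a->1.
b: 0b undefined. 0b->0: ok.
c: 0c undefined. 0c->0: no, c/bcc meet in 0. 0c->1: no, c/a meet in 1. Open state 2: 0c->2.
ab: 1b undefined. 1b->0: ok.
ac: 1c undefined. 1c->0: ok.
ca: 2a undefined. 2a->0: ok.
cb: 2b undefined. 2b->0: no, cb/abab meet in 0. 2b->1: no, cb/a meet in 1. 2b->2: ok.
cc: 2c undefined. 2c->0: no, c/ccacc meet in 2. 2c->1: ok.
cca: 1a undefined. 1a->0: ok.
All examples now run through 3 states with every (state, symbol) defined. Accept strings end in {2}, Reject strings end in {0,1}; accept={2}.

states=3 start=0 accept={2} delta: 0a->1 0b->0 0c->2 1a->0 1b->0 1c->0 2a->0 2b->2 2c->1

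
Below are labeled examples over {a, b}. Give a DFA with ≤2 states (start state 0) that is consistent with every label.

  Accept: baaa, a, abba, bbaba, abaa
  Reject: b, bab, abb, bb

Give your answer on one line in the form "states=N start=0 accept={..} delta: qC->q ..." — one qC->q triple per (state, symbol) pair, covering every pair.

Fold the examples into a partial DFA from state 0: repeatedly fix the first undefined (state, symbol) met by the shortest-then-alphabetical prefix, trying targets in increasing order and rejecting any under which an Accept and a Reject string meet in one state with the same remainder; add a state when all current targets are rejected. Accepting states are where Accept strings end.
a: 0a undefined. 0a->0: ok.
b: 0b undefined. 0b->0: no, baaa/b meet in 0. Open state 1: 0b->1.
ba: 1a undefined. 1a->0: ok.
bb: 1b undefined. 1b->0: no, baaa/abb meet in 0. 1b->1: ok.
All examples now run through 2 states with every (state, symbol) defined. Accept strings end in {0}, Reject strings end in {1}; accept={0}.

states=2 start=0 accept={0} delta: 0a->0 0b->1 1a->0 1b->1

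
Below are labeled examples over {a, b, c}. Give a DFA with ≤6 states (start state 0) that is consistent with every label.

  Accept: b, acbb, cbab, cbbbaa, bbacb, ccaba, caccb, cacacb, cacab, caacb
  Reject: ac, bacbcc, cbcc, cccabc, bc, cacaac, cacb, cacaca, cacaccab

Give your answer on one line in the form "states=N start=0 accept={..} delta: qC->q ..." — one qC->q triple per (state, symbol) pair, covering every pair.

Grow the machine one transition at a time. Run the examples from 0; the earliest place one falls off (shortest prefix, ties alphabetical) gets sent to the lowest-numbered state that keeps every Accept/Reject pair distinguishable — a pair clashes when both reach the same state with identical unread suffix — and to a fresh state only if none does.
a: 0a undefined. 0a->0: ok.
b: 0b undefined. 0b->0: ok.
c: 0c undefined. 0c->0: no, b/ac meet in 0. Open state 1: 0c->1.
ca: 1a undefined. 1a->0: no, b/cacaca meet in 0. 1a->1: no, caacb/cacb meet in 1 with "cb" left. Open state 2: 1a->2.
cb: 1b undefined. 1b->0: ok.
cc: 1c undefined. 1c->0: no, b/bacbcc meet in 0. 1c->1: ok.
caa: 2a undefined. 2a->0: ok.
cac: 2c undefined. 2c->0: no, b/cacb meet in 0. 2c->1: no, b/cacb meet in 0. 2c->2: no, caccb/cacb meet in 2 with "b" left. Open state 3: 2c->3.
caca: 3a undefined. 3a->0: ok.
cacb: 3b undefined. 3b->0: no, b/cacb meet in 0. 3b->1: ok.
cacc: 3c undefined. 3c->0: ok.
ccab: 2b undefined. 2b->0: no, b/cacaccab meet in 0. 2b->1: no, ccaba/cacaca meet in 2. 2b->2: ok.
All examples now run through 4 states with every (state, symbol) defined. Accept strings end in {0}, Reject strings end in {1,2,3}; accept={0}.

states=4 start=0 accept={0} delta: 0a->0 0b->0 0c->1 1a->2 1b->0 1c->1 2a->0 2b->2 2c->3 3a->0 3b->1 3c->0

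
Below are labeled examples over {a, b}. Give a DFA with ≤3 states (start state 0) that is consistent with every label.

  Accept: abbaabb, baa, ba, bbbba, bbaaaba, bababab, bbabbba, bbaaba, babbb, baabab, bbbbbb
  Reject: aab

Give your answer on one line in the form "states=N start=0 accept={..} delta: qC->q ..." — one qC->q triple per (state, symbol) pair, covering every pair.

State merging on the prefix tree: take the shortest (then alphabetical) example prefix whose next move is undefined and point that move at state 0, else 1, else 2, ...; a target is out if some Accept/Reject pair would then sit in one state with the same input left (inseparable). If every existing state is out, open a new one.
a: 0a undefined. 0a->0: ok.
b: 0b undefined. 0b->0: no, abbaabb/aab meet in 0. Open state 1: 0b->1.
ba: 1a undefined. 1a->0: no, bababab/aab meet in 1. 1a->1: no, baa/aab meet in 1. Open state 2: 1a->2.
bb: 1b undefined. 1b->0: ok.
baa: 2a undefined. 2a->0: ok.
bab: 2b undefined. 2b->0: ok.
All examples now run through 3 states with every (state, symbol) defined. Accept strings end in {0,2}, Reject strings end in {1}; accept={0,2}.

states=3 start=0 accept={0,2} delta: 0a->0 0b->1 1a->2 1b->0 2a->0 2b->0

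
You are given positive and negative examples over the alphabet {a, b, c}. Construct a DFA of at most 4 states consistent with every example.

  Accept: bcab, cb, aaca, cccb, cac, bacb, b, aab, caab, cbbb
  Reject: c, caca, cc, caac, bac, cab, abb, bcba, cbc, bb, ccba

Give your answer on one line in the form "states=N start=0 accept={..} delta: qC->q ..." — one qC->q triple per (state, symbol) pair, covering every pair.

states=4 start=0 accept={1,3} delta: 0a->0 0b->1 0c->2 1a->0 1b->0 1c->0 2a->3 2b->1 2c->0 3a->0 3b->0 3c->1

Grow the machine one transition at a time. Run the examples from 0; the earliest place one falls off (shortest prefix, ties alphabetical) gets sent to the lowest-numbered state that keeps every Accept/Reject pair distinguishable — a pair clashes when both reach the same state with identical unread suffix — and to a fresh state only if none does.
a: 0a undefined. 0a->0: ok.
b: 0b undefined. 0b->0: no, bcab/cab meet in 0 with "cab" left. Open state 1: 0b->1.
c: 0c undefined. 0c->0: no, cb/cab meet in 1. 0c->1: no, cb/abb meet in 1 with "b" left. Open state 2: 0c->2.
ba: 1a undefined. 1a->0: ok.
bb: 1b undefined. 1b->0: ok.
bc: 1c undefined. 1c->0: ok.
ca: 2a undefined. 2a->0: no, bcab/cab meet in 1. 2a->1: no, cac/caca meet in 0. 2a->2: no, cb/cab meet in 2 with "b" left. Open state 3: 2a->3.
cb: 2b undefined. 2b->0: no, cb/abb meet in 0. 2b->1: ok.
cc: 2c undefined. 2c->0: ok.
caa: 3a undefined. 3a->0: ok.
cab: 3b undefined. 3b->0: ok.
cac: 3c undefined. 3c->0: no, cac/caca meet in 0. 3c->1: ok.
All examples now run through 4 states with every (state, symbol) defined. Accept strings end in {1,3}, Reject strings end in {0,2}; accept={1,3}.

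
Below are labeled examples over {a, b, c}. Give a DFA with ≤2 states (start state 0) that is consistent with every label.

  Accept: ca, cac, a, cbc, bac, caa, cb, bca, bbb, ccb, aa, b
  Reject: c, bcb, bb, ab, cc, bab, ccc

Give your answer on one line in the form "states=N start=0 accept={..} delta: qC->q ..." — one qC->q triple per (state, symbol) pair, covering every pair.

Grow the machine one transition at a time. Run the examples from 0; the earliest place one falls off (shortest prefix, ties alphabetical) gets sent to the lowest-numbered state that keeps every Accept/Reject pair distinguishable — a pair clashes when both reach the same state with identical unread suffix — and to a fresh state only if none does.
a: 0a undefined. 0a->0: no, b/ab meet in 0 with "b" left. Open state 1: 0a->1.
b: 0b undefined. 0b->0: no, cb/bcb meet in 0 with "cb" left. 0b->1: ok.
c: 0c undefined. 0c->0: ok.
aa: 1a undefined. 1a->0: no, ca/bab meet in 1. 1a->1: ok.
ab: 1b undefined. 1b->0: ok.
bc: 1c undefined. 1c->0: no, ca/bcb meet in 1. 1c->1: ok.
All examples now run through 2 states with every (state, symbol) defined. Accept strings end in {1}, Reject strings end in {0}; accept={1}.

states=2 start=0 accept={1} delta: 0a->1 0b->1 0c->0 1a->1 1b->0 1c->1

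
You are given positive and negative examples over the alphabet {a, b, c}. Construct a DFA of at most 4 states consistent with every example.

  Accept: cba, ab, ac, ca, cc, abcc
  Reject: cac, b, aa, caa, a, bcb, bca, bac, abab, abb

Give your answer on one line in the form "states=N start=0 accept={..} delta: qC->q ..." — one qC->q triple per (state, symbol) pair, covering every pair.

State merging on the prefix tree: take the shortest (then alphabetical) example prefix whose next move is undefined and point that move at state 0, else 1, else 2, ...; a target is out if some Accept/Reject pair would then sit in one state with the same input left (inseparable). If every existing state is out, open a new one.
a: 0a undefined. 0a->0: no, ab/b meet in 0 with "b" left. Open state 1: 0a->1.
b: 0b undefined. 0b->0: no, ac/bac meet in 1 with "c" left. 0b->1: ok.
c: 0c undefined. 0c->0: no, cba/aa meet in 1 with "a" left. 0c->1: no, ca/aa meet in 1 with "a" left. Open state 2: 0c->2.
aa: 1a undefined. 1a->0: ok.
ab: 1b undefined. 1b->0: no, ab/aa meet in 0. 1b->1: no, ab/b meet in 1. 1b->2: no, ab/bac meet in 2. Open state 3: 1b->3.
ac: 1c undefined. 1c->0: no, ac/aa meet in 0. 1c->1: no, ab/bcb meet in 3. 1c->2: no, ac/bac meet in 2. 1c->3: ok.
ca: 2a undefined. 2a->0: no, ca/aa meet in 0. 2a->1: no, ab/cac meet in 3. 2a->2: no, ca/caa meet in 2. 2a->3: ok.
cb: 2b undefined. 2b->0: no, cba/b meet in 1. 2b->1: no, cba/aa meet in 0. 2b->2: ok.
cc: 2c undefined. 2c->0: no, cc/aa meet in 0. 2c->1: no, cc/b meet in 1. 2c->2: no, cc/bac meet in 2. 2c->3: ok.
aba: 3a undefined. 3a->0: ok.
abb: 3b undefined. 3b->0: ok.
abc: 3c undefined. 3c->0: no, abcc/bac meet in 2. 3c->1: ok.
All examples now run through 4 states with every (state, symbol) defined. Accept strings end in {3}, Reject strings end in {0,1,2}; accept={3}.

states=4 start=0 accept={3} delta: 0a->1 0b->1 0c->2 1a->0 1b->3 1c->3 2a->3 2b->2 2c->3 3a->0 3b->0 3c->1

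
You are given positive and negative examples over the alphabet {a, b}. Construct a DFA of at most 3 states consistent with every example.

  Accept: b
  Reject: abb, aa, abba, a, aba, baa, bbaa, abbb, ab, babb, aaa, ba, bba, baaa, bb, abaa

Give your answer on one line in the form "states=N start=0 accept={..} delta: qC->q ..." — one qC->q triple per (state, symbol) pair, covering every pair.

states=3 start=0 accept={2} delta: 0a->1 0b->2 1a->0 1b->1 2a->0 2b->0

State merging on the prefix tree: take the shortest (then alphabetical) example prefix whose next move is undefined and point that move at state 0, else 1, else 2, ...; a target is out if some Accept/Reject pair would then sit in one state with the same input left (inseparable). If every existing state is out, open a new one.
a: 0a undefined. 0a->0: no, b/ab meet in 0 with "b" left. Open state 1: 0a->1.
b: 0b undefined. 0b->0: no, b/bb meet in 0. 0b->1: no, b/a meet in 1. Open state 2: 0b->2.
aa: 1a undefined. 1a->0: ok.
ab: 1b undefined. 1b->0: no, b/abb meet in 2. 1b->1: ok.
ba: 2a undefined. 2a->0: ok.
bb: 2b undefined. 2b->0: ok.
All examples now run through 3 states with every (state, symbol) defined. Accept strings end in {2}, Reject strings end in {0,1}; accept={2}.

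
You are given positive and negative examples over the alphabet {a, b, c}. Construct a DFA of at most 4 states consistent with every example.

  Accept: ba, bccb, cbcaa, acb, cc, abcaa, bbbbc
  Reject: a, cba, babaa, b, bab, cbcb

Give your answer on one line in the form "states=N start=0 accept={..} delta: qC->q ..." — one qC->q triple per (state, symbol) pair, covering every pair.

Fold the examples into a partial DFA from state 0: repeatedly fix the first undefined (state, symbol) met by the shortest-then-alphabetical prefix, trying targets in increasing order and rejecting any under which an Accept and a Reject string meet in one state with the same remainder; add a state when all current targets are rejected. Accepting states are where Accept strings end.
a: 0a undefined. 0a->0: ok.
b: 0b undefined. 0b->0: no, ba/a meet in 0. Open state 1: 0b->1.
c: 0c undefined. 0c->0: no, ba/cba meet in 1 with "a" left. 0c->1: ok.
ba: 1a undefined. 1a->0: no, ba/a meet in 0. 1a->1: no, ba/b meet in 1. Open state 2: 1a->2.
bb: 1b undefined. 1b->0: no, acb/a meet in 0. 1b->1: no, ba/cba meet in 2. 1b->2: ok.
bc: 1c undefined. 1c->0: no, cc/a meet in 0. 1c->1: no, cc/b meet in 1. 1c->2: no, bccb/cbcb meet in 2 with "cb" left. Open state 3: 1c->3.
bab: 2b undefined. 2b->0: ok.
bcc: 3c undefined. 3c->0: no, bccb/b meet in 1. 3c->1: ok.
cba: 2a undefined. 2a->0: ok.
cbc: 2c undefined. 2c->0: no, cbcaa/a meet in 0. 2c->1: no, ba/cbcb meet in 2. 2c->2: no, cbcaa/a meet in 0. 2c->3: ok.
abca: 3a undefined. 3a->0: no, cbcaa/a meet in 0. 3a->1: ok.
cbcb: 3b undefined. 3b->0: ok.
All examples now run through 4 states with every (state, symbol) defined. Accept strings end in {2,3}, Reject strings end in {0,1}; accept={2,3}.

states=4 start=0 accept={2,3} delta: 0a->0 0b->1 0c->1 1a->2 1b->2 1c->3 2a->0 2b->0 2c->3 3a->1 3b->0 3c->1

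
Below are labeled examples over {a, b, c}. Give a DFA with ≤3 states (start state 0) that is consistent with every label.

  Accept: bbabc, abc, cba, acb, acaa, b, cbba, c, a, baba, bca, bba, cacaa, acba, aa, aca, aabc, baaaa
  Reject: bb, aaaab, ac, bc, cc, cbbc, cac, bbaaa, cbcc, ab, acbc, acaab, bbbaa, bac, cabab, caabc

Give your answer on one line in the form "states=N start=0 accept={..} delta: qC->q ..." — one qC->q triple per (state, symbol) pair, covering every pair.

State merging on the prefix tree: take the shortest (then alphabetical) example prefix whose next move is undefined and point that move at state 0, else 1, else 2, ...; a target is out if some Accept/Reject pair would then sit in one state with the same input left (inseparable). If every existing state is out, open a new one.
a: 0a undefined. 0a->0: no, abc/bc meet in 0 with "bc" left. Open state 1: 0a->1.
b: 0b undefined. 0b->0: no, b/bb meet in 0. 0b->1: ok.
c: 0c undefined. 0c->0: no, abc/cbbc meet in 1 with "bc" left. 0c->1: ok.
aa: 1a undefined. 1a->0: no, abc/caabc meet in 1 with "bc" left. 1a->1: no, abc/caabc meet in 1 with "bc" left. Open state 2: 1a->2.
ab: 1b undefined. 1b->0: ok.
ac: 1c undefined. 1c->0: ok.
aaa: 2a undefined. 2a->0: ok.
aab: 2b undefined. 2b->0: ok.
bac: 2c undefined. 2c->0: ok.
All examples now run through 3 states with every (state, symbol) defined. Accept strings end in {1,2}, Reject strings end in {0}; accept={1,2}.

states=3 start=0 accept={1,2} delta: 0a->1 0b->1 0c->1 1a->2 1b->0 1c->0 2a->0 2b->0 2c->0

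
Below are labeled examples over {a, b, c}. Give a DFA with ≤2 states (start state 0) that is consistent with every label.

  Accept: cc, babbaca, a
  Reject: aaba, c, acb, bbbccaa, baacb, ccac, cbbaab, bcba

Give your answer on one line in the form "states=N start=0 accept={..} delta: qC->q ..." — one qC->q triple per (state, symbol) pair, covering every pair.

states=2 start=0 accept={0} delta: 0a->0 0b->1 0c->1 1a->1 1b->1 1c->0

Fold the examples into a partial DFA from state 0: repeatedly fix the first undefined (state, symbol) met by the shortest-then-alphabetical prefix, trying targets in increasing order and rejecting any under which an Accept and a Reject string meet in one state with the same remainder; add a state when all current targets are rejected. Accepting states are where Accept strings end.
a: 0a undefined. 0a->0: ok.
b: 0b undefined. 0b->0: no, a/aaba meet in 0. Open state 1: 0b->1.
c: 0c undefined. 0c->0: no, cc/c meet in 0. 0c->1: ok.
ba: 1a undefined. 1a->0: no, a/aaba meet in 0. 1a->1: ok.
bb: 1b undefined. 1b->0: no, a/acb meet in 0. 1b->1: ok.
bc: 1c undefined. 1c->0: ok.
All examples now run through 2 states with every (state, symbol) defined. Accept strings end in {0}, Reject strings end in {1}; accept={0}.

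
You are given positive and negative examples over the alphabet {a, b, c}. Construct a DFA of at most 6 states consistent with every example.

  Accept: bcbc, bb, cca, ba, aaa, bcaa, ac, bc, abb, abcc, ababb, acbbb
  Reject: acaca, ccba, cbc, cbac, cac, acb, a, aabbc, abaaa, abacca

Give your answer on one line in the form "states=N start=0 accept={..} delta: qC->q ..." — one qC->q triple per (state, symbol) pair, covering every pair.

Fold the examples into a partial DFA from state 0: repeatedly fix the first undefined (state, symbol) met by the shortest-then-alphabetical prefix, trying targets in increasing order and rejecting any under which an Accept and a Reject string meet in one state with the same remainder; add a state when all current targets are rejected. Accepting states are where Accept strings end.
a: 0a undefined. 0a->0: no, aaa/a meet in 0. Open state 1: 0a->1.
b: 0b undefined. 0b->0: no, bcbc/cbc meet in 0 with "cbc" left. 0b->1: ok.
c: 0c undefined. 0c->0: no, cca/a meet in 1. 0c->1: ok.
aa: 1a undefined. 1a->0: no, aaa/cac meet in 1. 1a->1: no, ba/a meet in 1. Open state 2: 1a->2.
ab: 1b undefined. 1b->0: no, aaa/abaaa meet in 2 with "a" left. 1b->1: no, bb/a meet in 1. 1b->2: ok.
ac: 1c undefined. 1c->0: no, bb/ccba meet in 2. 1c->1: no, bcbc/cbc meet in 2 with "c" left. 1c->2: no, abb/acb meet in 2 with "b" left. Open state 3: 1c->3.
aaa: 2a undefined. 2a->0: no, bb/abaaa meet in 2. 2a->1: no, aaa/a meet in 1. 2a->2: no, bb/abaaa meet in 2. 2a->3: no, bcaa/abaaa meet in 3 with "aa" left. Open state 4: 2a->4.
aab: 2b undefined. 2b->0: no, ac/aabbc meet in 3. 2b->1: no, abb/a meet in 1. 2b->2: ok.
abc: 2c undefined. 2c->0: no, abcc/a meet in 1. 2c->1: ok.
aca: 3a undefined. 3a->0: no, bb/acaca meet in 2. 3a->1: no, cca/acaca meet in 1. 3a->2: no, bb/acaca meet in 2. 3a->3: ok.
acb: 3b undefined. 3b->0: no, bcbc/ccba meet in 1. 3b->1: no, bb/ccba meet in 2. 3b->2: no, bcbc/cbc meet in 1. 3b->3: no, cca/ccba meet in 3. 3b->4: no, bcbc/cbac meet in 4 with "c" left. Open state 5: 3b->5.
abaa: 4a undefined. 4a->0: ok.
abab: 4b undefined. 4b->0: no, ababb/cbc meet in 1. 4b->1: ok.
abac: 4c undefined. 4c->0: no, bb/abacca meet in 2. 4c->1: no, cca/abacca meet in 3. 4c->2: no, bb/cbac meet in 2. 4c->3: no, cca/cbac meet in 3. 4c->4: no, aaa/cbac meet in 4. 4c->5: ok.
acac: 3c undefined. 3c->0: ok.
acbb: 5b undefined. 5b->0: no, acbbb/acaca meet in 1. 5b->1: ok.
bcbc: 5c undefined. 5c->0: ok.
ccba: 5a undefined. 5a->0: no, bcbc/ccba meet in 0. 5a->1: ok.
All examples now run through 6 states with every (state, symbol) defined. Accept strings end in {0,2,3,4}, Reject strings end in {1,5}; accept={0,2,3,4}.

states=6 start=0 accept={0,2,3,4} delta: 0a->1 0b->1 0c->1 1a->2 1b->2 1c->3 2a->4 2b->2 2c->1 3a->3 3b->5 3c->0 4a->0 4b->1 4c->5 5a->1 5b->1 5c->0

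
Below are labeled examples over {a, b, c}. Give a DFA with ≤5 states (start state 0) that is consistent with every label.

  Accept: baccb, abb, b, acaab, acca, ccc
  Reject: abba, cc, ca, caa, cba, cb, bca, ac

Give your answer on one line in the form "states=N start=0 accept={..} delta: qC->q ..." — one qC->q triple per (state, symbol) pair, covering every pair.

states=4 start=0 accept={1} delta: 0a->0 0b->1 0c->2 1a->0 1b->1 1c->0 2a->0 2b->0 2c->3 3a->1 3b->1 3c->1

Grow the machine one transition at a time. Run the examples from 0; the earliest place one falls off (shortest prefix, ties alphabetical) gets sent to the lowest-numbered state that keeps every Accept/Reject pair distinguishable — a pair clashes when both reach the same state with identical unread suffix — and to a fresh state only if none does.
a: 0a undefined. 0a->0: ok.
b: 0b undefined. 0b->0: no, abb/abba meet in 0. Open state 1: 0b->1.
c: 0c undefined. 0c->0: no, b/cb meet in 1. 0c->1: no, abb/cb meet in 1 with "b" left. Open state 2: 0c->2.
ba: 1a undefined. 1a->0: ok.
bc: 1c undefined. 1c->0: ok.
ca: 2a undefined. 2a->0: ok.
cb: 2b undefined. 2b->0: ok.
cc: 2c undefined. 2c->0: no, acca/cc meet in 0. 2c->1: no, b/cc meet in 1. 2c->2: no, baccb/ca meet in 0. Open state 3: 2c->3.
abb: 1b undefined. 1b->0: no, abb/abba meet in 0. 1b->1: ok.
ccc: 3c undefined. 3c->0: no, ccc/abba meet in 0. 3c->1: ok.
acca: 3a undefined. 3a->0: no, acca/abba meet in 0. 3a->1: ok.
baccb: 3b undefined. 3b->0: no, baccb/abba meet in 0. 3b->1: ok.
All examples now run through 4 states with every (state, symbol) defined. Accept strings end in {1}, Reject strings end in {0,2,3}; accept={1}.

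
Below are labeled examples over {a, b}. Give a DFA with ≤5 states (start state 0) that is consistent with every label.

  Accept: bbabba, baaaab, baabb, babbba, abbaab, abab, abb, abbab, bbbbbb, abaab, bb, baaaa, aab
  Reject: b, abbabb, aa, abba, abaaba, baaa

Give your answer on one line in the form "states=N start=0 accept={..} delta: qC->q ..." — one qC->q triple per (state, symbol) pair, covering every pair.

Grow the machine one transition at a time. Run the examples from 0; the earliest place one falls off (shortest prefix, ties alphabetical) gets sent to the lowest-numbered state that keeps every Accept/Reject pair distinguishable — a pair clashes when both reach the same state with identical unread suffix — and to a fresh state only if none does.
a: 0a undefined. 0a->0: no, aab/b meet in 0 with "b" left. Open state 1: 0a->1.
b: 0b undefined. 0b->0: no, bbabba/abba meet in 1 with "bba" left. 0b->1: ok.
aa: 1a undefined. 1a->0: no, babbba/abba meet in 1 with "bba" left. 1a->1: no, baaaa/b meet in 1. Open state 2: 1a->2.
ab: 1b undefined. 1b->0: no, bbabba/aa meet in 2. 1b->1: no, abb/b meet in 1. 1b->2: no, bb/aa meet in 2. Open state 3: 1b->3.
aab: 2b undefined. 2b->0: ok.
aba: 3a undefined. 3a->0: no, bbabba/abaaba meet in 0. 3a->1: no, bbabba/abba meet in 3 with "ba" left. 3a->2: no, bbabba/aa meet in 2. 3a->3: ok.
abb: 3b undefined. 3b->0: no, bbabba/aa meet in 2. 3b->1: no, abab/b meet in 1. 3b->2: no, bbabba/b meet in 1. 3b->3: no, bbabba/abbabb meet in 3. Open state 4: 3b->4.
baa: 2a undefined. 2a->0: no, baaaa/aa meet in 2. 2a->1: no, baaaa/b meet in 1. 2a->2: no, baabb/b meet in 1. 2a->3: no, babbba/baaa meet in 3. 2a->4: ok.
abba: 4a undefined. 4a->0: no, baaaab/abbabb meet in 3. 4a->1: no, abab/abbabb meet in 4. 4a->2: ok.
baab: 4b undefined. 4b->0: no, bbabba/b meet in 1. 4b->1: no, bbabba/aa meet in 2. 4b->2: no, baaaab/aa meet in 2. 4b->3: ok.
All examples now run through 5 states with every (state, symbol) defined. Accept strings end in {0,3,4}, Reject strings end in {1,2}; accept={0,3,4}.

states=5 start=0 accept={0,3,4} delta: 0a->1 0b->1 1a->2 1b->3 2a->4 2b->0 3a->3 3b->4 4a->2 4b->3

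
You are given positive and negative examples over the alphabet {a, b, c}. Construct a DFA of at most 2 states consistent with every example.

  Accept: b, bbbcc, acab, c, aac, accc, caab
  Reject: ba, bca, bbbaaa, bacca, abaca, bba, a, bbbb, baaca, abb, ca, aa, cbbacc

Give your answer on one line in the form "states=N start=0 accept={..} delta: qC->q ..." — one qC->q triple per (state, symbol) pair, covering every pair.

states=2 start=0 accept={1} delta: 0a->0 0b->1 0c->1 1a->0 1b->0 1c->0

Grow the machine one transition at a time. Run the examples from 0; the earliest place one falls off (shortest prefix, ties alphabetical) gets sent to the lowest-numbered state that keeps every Accept/Reject pair distinguishable — a pair clashes when both reach the same state with identical unread suffix — and to a fresh state only if none does.
a: 0a undefined. 0a->0: ok.
b: 0b undefined. 0b->0: no, b/ba meet in 0. Open state 1: 0b->1.
c: 0c undefined. 0c->0: no, c/a meet in 0. 0c->1: ok.
ba: 1a undefined. 1a->0: ok.
bb: 1b undefined. 1b->0: ok.
bc: 1c undefined. 1c->0: ok.
All examples now run through 2 states with every (state, symbol) defined. Accept strings end in {1}, Reject strings end in {0}; accept={1}.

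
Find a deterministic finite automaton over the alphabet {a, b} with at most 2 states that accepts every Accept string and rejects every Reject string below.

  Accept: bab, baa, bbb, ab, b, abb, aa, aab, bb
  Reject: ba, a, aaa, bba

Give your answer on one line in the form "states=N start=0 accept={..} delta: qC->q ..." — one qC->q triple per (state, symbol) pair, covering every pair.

states=2 start=0 accept={0} delta: 0a->1 0b->0 1a->0 1b->0

State merging on the prefix tree: take the shortest (then alphabetical) example prefix whose next move is undefined and point that move at state 0, else 1, else 2, ...; a target is out if some Accept/Reject pair would then sit in one state with the same input left (inseparable). If every existing state is out, open a new one.
a: 0a undefined. 0a->0: no, aa/a meet in 0. Open state 1: 0a->1.
b: 0b undefined. 0b->0: ok.
aa: 1a undefined. 1a->0: ok.
ab: 1b undefined. 1b->0: ok.
All examples now run through 2 states with every (state, symbol) defined. Accept strings end in {0}, Reject strings end in {1}; accept={0}.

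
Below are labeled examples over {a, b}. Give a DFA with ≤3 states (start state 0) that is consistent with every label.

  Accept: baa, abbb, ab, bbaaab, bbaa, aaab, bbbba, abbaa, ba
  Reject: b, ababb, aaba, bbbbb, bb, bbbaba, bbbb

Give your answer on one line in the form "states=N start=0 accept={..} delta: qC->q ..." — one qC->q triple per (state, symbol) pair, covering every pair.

states=3 start=0 accept={1,2} delta: 0a->1 0b->0 1a->1 1b->2 2a->0 2b->1

State merging on the prefix tree: take the shortest (then alphabetical) example prefix whose next move is undefined and point that move at state 0, else 1, else 2, ...; a target is out if some Accept/Reject pair would then sit in one state with the same input left (inseparable). If every existing state is out, open a new one.
a: 0a undefined. 0a->0: no, ab/b meet in 0 with "b" left. Open state 1: 0a->1.
b: 0b undefined. 0b->0: ok.
aa: 1a undefined. 1a->0: no, baa/b meet in 0. 1a->1: ok.
ab: 1b undefined. 1b->0: no, baa/aaba meet in 1. 1b->1: no, baa/ababb meet in 1. Open state 2: 1b->2.
aba: 2a undefined. 2a->0: ok.
abb: 2b undefined. 2b->0: no, abbb/b meet in 0. 2b->1: ok.
All examples now run through 3 states with every (state, symbol) defined. Accept strings end in {1,2}, Reject strings end in {0}; accept={1,2}.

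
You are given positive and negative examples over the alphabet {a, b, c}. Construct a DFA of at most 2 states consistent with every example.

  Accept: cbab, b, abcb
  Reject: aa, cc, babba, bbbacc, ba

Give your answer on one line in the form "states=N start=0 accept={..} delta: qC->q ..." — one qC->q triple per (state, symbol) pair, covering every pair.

states=2 start=0 accept={1} delta: 0a->0 0b->1 0c->0 1a->0 1b->0 1c->0

Grow the machine one transition at a time. Run the examples from 0; the earliest place one falls off (shortest prefix, ties alphabetical) gets sent to the lowest-numbered state that keeps every Accept/Reject pair distinguishable — a pair clashes when both reach the same state with identical unread suffix — and to a fresh state only if none does.
a: 0a undefined. 0a->0: ok.
b: 0b undefined. 0b->0: no, b/aa meet in 0. Open state 1: 0b->1.
c: 0c undefined. 0c->0: ok.
ba: 1a undefined. 1a->0: ok.
bb: 1b undefined. 1b->0: ok.
abc: 1c undefined. 1c->0: ok.
All examples now run through 2 states with every (state, symbol) defined. Accept strings end in {1}, Reject strings end in {0}; accept={1}.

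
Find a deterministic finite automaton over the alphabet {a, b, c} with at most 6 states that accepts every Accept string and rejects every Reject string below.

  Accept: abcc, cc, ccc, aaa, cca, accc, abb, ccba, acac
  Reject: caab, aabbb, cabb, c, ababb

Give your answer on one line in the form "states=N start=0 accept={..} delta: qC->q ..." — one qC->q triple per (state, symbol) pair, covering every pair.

states=3 start=0 accept={0,2} delta: 0a->0 0b->1 0c->1 1a->2 1b->0 1c->2 2a->0 2b->0 2c->0

Grow the machine one transition at a time. Run the examples from 0; the earliest place one falls off (shortest prefix, ties alphabetical) gets sent to the lowest-numbered state that keeps every Accept/Reject pair distinguishable — a pair clashes when both reach the same state with identical unread suffix — and to a fresh state only if none does.
a: 0a undefined. 0a->0: ok.
c: 0c undefined. 0c->0: no, cc/c meet in 0. Open state 1: 0c->1.
ab: 0b undefined. 0b->0: no, aaa/aabbb meet in 0. 0b->1: ok.
ca: 1a undefined. 1a->0: no, abb/cabb meet in 1 with "b" left. 1a->1: no, abb/caab meet in 1 with "b" left. Open state 2: 1a->2.
cc: 1c undefined. 1c->0: no, abcc/c meet in 1. 1c->1: no, abcc/c meet in 1. 1c->2: ok.
abb: 1b undefined. 1b->0: ok.
caa: 2a undefined. 2a->0: ok.
cab: 2b undefined. 2b->0: ok.
ccc: 2c undefined. 2c->0: ok.
All examples now run through 3 states with every (state, symbol) defined. Accept strings end in {0,2}, Reject strings end in {1}; accept={0,2}.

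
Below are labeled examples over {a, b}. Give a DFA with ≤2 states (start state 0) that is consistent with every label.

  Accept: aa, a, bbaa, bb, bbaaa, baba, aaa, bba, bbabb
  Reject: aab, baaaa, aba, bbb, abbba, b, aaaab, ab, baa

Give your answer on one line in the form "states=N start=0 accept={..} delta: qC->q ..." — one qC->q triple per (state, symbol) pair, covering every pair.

Grow the machine one transition at a time. Run the examples from 0; the earliest place one falls off (shortest prefix, ties alphabetical) gets sent to the lowest-numbered state that keeps every Accept/Reject pair distinguishable — a pair clashes when both reach the same state with identical unread suffix — and to a fresh state only if none does.
a: 0a undefined. 0a->0: ok.
b: 0b undefined. 0b->0: no, aa/aab meet in 0. Open state 1: 0b->1.
ba: 1a undefined. 1a->0: no, aa/baaaa meet in 0. 1a->1: ok.
bb: 1b undefined. 1b->0: ok.
All examples now run through 2 states with every (state, symbol) defined. Accept strings end in {0}, Reject strings end in {1}; accept={0}.

states=2 start=0 accept={0} delta: 0a->0 0b->1 1a->1 1b->0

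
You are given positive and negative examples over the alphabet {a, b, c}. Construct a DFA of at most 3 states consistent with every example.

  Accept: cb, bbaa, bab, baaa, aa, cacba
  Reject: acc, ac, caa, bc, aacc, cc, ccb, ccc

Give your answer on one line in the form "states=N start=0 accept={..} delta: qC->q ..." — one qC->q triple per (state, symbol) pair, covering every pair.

Grow the machine one transition at a time. Run the examples from 0; the earliest place one falls off (shortest prefix, ties alphabetical) gets sent to the lowest-numbered state that keeps every Accept/Reject pair distinguishable — a pair clashes when both reach the same state with identical unread suffix — and to a fresh state only if none does.
a: 0a undefined. 0a->0: ok.
b: 0b undefined. 0b->0: ok.
c: 0c undefined. 0c->0: no, cb/acc meet in 0. Open state 1: 0c->1.
ca: 1a undefined. 1a->0: no, bbaa/caa meet in 0. 1a->1: ok.
cb: 1b undefined. 1b->0: ok.
cc: 1c undefined. 1c->0: no, cb/acc meet in 0. 1c->1: no, cb/ccb meet in 0. Open state 2: 1c->2.
ccb: 2b undefined. 2b->0: no, cb/ccb meet in 0. 2b->1: no, cacba/ac meet in 1. 2b->2: ok.
ccc: 2c undefined. 2c->0: no, cb/ccc meet in 0. 2c->1: ok.
cacba: 2a undefined. 2a->0: ok.
All examples now run through 3 states with every (state, symbol) defined. Accept strings end in {0}, Reject strings end in {1,2}; accept={0}.

states=3 start=0 accept={0} delta: 0a->0 0b->0 0c->1 1a->1 1b->0 1c->2 2a->0 2b->2 2c->1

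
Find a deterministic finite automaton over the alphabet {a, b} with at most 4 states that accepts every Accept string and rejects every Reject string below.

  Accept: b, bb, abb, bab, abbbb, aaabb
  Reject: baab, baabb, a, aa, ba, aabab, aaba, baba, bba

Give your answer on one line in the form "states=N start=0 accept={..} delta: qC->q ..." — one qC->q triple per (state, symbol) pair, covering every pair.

states=4 start=0 accept={0} delta: 0a->1 0b->0 1a->2 1b->0 2a->0 2b->3 3a->2 3b->1

State merging on the prefix tree: take the shortest (then alphabetical) example prefix whose next move is undefined and point that move at state 0, else 1, else 2, ...; a target is out if some Accept/Reject pair would then sit in one state with the same input left (inseparable). If every existing state is out, open a new one.
a: 0a undefined. 0a->0: no, bab/aabab meet in 0 with "bab" left. Open state 1: 0a->1.
b: 0b undefined. 0b->0: ok.
aa: 1a undefined. 1a->0: no, b/baab meet in 0. 1a->1: no, abb/baabb meet in 1 with "bb" left. Open state 2: 1a->2.
ab: 1b undefined. 1b->0: ok.
aaa: 2a undefined. 2a->0: ok.
aab: 2b undefined. 2b->0: no, b/baab meet in 0. 2b->1: no, b/baabb meet in 0. 2b->2: no, b/aabab meet in 0. Open state 3: 2b->3.
aaba: 3a undefined. 3a->0: no, b/aabab meet in 0. 3a->1: no, b/aabab meet in 0. 3a->2: ok.
baabb: 3b undefined. 3b->0: no, b/baabb meet in 0. 3b->1: ok.
All examples now run through 4 states with every (state, symbol) defined. Accept strings end in {0}, Reject strings end in {1,2,3}; accept={0}.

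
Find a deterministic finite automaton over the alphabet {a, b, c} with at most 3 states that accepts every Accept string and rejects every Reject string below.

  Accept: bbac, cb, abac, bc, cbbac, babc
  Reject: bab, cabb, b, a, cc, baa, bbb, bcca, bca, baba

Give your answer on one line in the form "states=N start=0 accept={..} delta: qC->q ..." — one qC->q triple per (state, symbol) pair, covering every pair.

Fold the examples into a partial DFA from state 0: repeatedly fix the first undefined (state, symbol) met by the shortest-then-alphabetical prefix, trying targets in increasing order and rejecting any under which an Accept and a Reject string meet in one state with the same remainder; add a state when all current targets are rejected. Accepting states are where Accept strings end.
a: 0a undefined. 0a->0: ok.
b: 0b undefined. 0b->0: ok.
c: 0c undefined. 0c->0: no, bbac/bab meet in 0. Open state 1: 0c->1.
ca: 1a undefined. 1a->0: ok.
cb: 1b undefined. 1b->0: no, cb/bab meet in 0. 1b->1: ok.
cc: 1c undefined. 1c->0: ok.
All examples now run through 2 states with every (state, symbol) defined. Accept strings end in {1}, Reject strings end in {0}; accept={1}.

states=2 start=0 accept={1} delta: 0a->0 0b->0 0c->1 1a->0 1b->1 1c->0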